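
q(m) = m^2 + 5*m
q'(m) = 2*m + 5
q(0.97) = 5.79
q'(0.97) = 6.94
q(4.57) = 43.73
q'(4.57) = 14.14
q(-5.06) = 0.30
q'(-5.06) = -5.12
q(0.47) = 2.57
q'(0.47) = 5.94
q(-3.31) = -5.59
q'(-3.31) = -1.62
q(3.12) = 25.33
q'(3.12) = 11.24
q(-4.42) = -2.56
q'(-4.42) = -3.84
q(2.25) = 16.31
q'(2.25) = 9.50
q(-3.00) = -6.00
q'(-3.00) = -1.00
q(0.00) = 0.00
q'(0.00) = 5.00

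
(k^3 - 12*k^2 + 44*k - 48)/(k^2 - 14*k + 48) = (k^2 - 6*k + 8)/(k - 8)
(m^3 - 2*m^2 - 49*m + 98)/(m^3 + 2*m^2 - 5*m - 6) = (m^2 - 49)/(m^2 + 4*m + 3)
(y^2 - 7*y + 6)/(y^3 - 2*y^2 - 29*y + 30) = 1/(y + 5)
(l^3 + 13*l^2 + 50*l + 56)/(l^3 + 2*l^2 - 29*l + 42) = (l^2 + 6*l + 8)/(l^2 - 5*l + 6)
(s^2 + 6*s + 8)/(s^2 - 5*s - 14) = (s + 4)/(s - 7)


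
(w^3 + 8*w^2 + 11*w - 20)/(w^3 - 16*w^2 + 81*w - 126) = (w^3 + 8*w^2 + 11*w - 20)/(w^3 - 16*w^2 + 81*w - 126)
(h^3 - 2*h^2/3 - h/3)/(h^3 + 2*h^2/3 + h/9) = 3*(h - 1)/(3*h + 1)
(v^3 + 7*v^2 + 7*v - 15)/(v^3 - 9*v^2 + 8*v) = (v^2 + 8*v + 15)/(v*(v - 8))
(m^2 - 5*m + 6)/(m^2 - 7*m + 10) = (m - 3)/(m - 5)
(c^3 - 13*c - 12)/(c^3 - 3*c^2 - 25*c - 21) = (c - 4)/(c - 7)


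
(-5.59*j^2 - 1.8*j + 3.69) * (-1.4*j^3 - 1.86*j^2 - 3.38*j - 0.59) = 7.826*j^5 + 12.9174*j^4 + 17.0762*j^3 + 2.5187*j^2 - 11.4102*j - 2.1771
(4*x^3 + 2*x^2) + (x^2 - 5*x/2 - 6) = 4*x^3 + 3*x^2 - 5*x/2 - 6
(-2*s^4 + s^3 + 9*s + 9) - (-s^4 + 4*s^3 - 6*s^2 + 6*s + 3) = -s^4 - 3*s^3 + 6*s^2 + 3*s + 6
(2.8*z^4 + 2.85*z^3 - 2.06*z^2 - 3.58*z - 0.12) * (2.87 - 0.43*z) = -1.204*z^5 + 6.8105*z^4 + 9.0653*z^3 - 4.3728*z^2 - 10.223*z - 0.3444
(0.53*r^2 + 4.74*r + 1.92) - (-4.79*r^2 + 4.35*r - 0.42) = 5.32*r^2 + 0.390000000000001*r + 2.34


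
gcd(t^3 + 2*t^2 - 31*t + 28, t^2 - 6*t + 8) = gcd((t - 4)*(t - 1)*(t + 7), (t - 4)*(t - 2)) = t - 4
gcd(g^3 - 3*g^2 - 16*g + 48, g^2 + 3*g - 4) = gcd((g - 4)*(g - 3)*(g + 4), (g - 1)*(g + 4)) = g + 4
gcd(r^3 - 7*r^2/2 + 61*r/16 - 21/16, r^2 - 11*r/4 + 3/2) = r - 3/4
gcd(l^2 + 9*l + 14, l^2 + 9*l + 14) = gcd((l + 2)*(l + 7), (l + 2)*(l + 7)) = l^2 + 9*l + 14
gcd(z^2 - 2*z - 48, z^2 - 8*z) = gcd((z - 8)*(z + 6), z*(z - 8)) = z - 8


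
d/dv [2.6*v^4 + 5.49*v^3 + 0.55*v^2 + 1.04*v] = 10.4*v^3 + 16.47*v^2 + 1.1*v + 1.04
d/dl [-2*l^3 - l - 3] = -6*l^2 - 1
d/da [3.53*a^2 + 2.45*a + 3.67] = 7.06*a + 2.45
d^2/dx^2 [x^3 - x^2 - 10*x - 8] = 6*x - 2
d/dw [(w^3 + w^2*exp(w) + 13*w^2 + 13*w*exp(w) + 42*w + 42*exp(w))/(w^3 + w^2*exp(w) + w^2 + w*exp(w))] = 6*(-2*w^2 - 14*w - 7)/(w^2*(w^2 + 2*w + 1))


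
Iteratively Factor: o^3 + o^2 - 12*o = (o + 4)*(o^2 - 3*o) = (o - 3)*(o + 4)*(o)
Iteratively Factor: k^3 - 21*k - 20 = (k + 4)*(k^2 - 4*k - 5) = (k - 5)*(k + 4)*(k + 1)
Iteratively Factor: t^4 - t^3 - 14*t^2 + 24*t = (t + 4)*(t^3 - 5*t^2 + 6*t) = (t - 2)*(t + 4)*(t^2 - 3*t) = t*(t - 2)*(t + 4)*(t - 3)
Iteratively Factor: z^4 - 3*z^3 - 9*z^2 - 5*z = (z + 1)*(z^3 - 4*z^2 - 5*z) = (z - 5)*(z + 1)*(z^2 + z) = z*(z - 5)*(z + 1)*(z + 1)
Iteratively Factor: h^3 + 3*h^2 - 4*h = (h + 4)*(h^2 - h) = (h - 1)*(h + 4)*(h)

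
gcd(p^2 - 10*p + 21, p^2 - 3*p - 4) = 1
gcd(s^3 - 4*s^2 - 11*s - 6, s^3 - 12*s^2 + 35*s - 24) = 1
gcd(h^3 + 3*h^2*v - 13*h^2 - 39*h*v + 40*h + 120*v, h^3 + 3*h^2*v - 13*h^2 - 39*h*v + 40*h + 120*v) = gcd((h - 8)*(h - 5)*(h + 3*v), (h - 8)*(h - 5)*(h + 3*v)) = h^3 + 3*h^2*v - 13*h^2 - 39*h*v + 40*h + 120*v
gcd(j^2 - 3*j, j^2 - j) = j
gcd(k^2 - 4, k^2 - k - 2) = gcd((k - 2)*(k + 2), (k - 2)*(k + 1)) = k - 2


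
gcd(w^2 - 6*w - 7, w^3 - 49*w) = w - 7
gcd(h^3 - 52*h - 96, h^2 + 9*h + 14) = h + 2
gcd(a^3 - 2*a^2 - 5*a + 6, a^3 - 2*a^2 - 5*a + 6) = a^3 - 2*a^2 - 5*a + 6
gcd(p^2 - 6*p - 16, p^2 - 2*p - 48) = p - 8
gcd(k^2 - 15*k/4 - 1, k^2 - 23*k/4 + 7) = k - 4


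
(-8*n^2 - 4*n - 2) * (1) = -8*n^2 - 4*n - 2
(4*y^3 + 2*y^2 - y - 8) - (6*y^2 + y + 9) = 4*y^3 - 4*y^2 - 2*y - 17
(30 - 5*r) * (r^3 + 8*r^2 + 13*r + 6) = -5*r^4 - 10*r^3 + 175*r^2 + 360*r + 180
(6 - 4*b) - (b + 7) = -5*b - 1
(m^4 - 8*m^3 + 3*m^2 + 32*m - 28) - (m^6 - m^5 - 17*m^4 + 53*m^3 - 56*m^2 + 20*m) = -m^6 + m^5 + 18*m^4 - 61*m^3 + 59*m^2 + 12*m - 28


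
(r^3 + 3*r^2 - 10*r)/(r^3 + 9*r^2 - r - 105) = r*(r - 2)/(r^2 + 4*r - 21)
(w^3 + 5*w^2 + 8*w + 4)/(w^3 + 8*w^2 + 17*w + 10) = (w + 2)/(w + 5)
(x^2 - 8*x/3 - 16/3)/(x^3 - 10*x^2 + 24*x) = (x + 4/3)/(x*(x - 6))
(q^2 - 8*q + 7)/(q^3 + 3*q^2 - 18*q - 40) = (q^2 - 8*q + 7)/(q^3 + 3*q^2 - 18*q - 40)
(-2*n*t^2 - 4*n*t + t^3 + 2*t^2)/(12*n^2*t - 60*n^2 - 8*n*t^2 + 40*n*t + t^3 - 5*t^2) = t*(t + 2)/(-6*n*t + 30*n + t^2 - 5*t)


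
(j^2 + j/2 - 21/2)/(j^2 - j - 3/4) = 2*(-2*j^2 - j + 21)/(-4*j^2 + 4*j + 3)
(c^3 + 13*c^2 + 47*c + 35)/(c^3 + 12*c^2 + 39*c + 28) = (c + 5)/(c + 4)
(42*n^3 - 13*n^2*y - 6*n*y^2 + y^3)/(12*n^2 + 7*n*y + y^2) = (14*n^2 - 9*n*y + y^2)/(4*n + y)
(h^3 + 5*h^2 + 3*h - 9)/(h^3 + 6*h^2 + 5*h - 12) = (h + 3)/(h + 4)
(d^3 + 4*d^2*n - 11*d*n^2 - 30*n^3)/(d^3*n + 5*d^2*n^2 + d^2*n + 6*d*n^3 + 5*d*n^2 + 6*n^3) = (d^2 + 2*d*n - 15*n^2)/(n*(d^2 + 3*d*n + d + 3*n))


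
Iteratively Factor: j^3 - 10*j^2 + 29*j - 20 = (j - 4)*(j^2 - 6*j + 5) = (j - 4)*(j - 1)*(j - 5)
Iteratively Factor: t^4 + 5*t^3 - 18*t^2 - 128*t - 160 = (t + 4)*(t^3 + t^2 - 22*t - 40) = (t + 2)*(t + 4)*(t^2 - t - 20) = (t - 5)*(t + 2)*(t + 4)*(t + 4)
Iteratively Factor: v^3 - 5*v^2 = (v)*(v^2 - 5*v) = v*(v - 5)*(v)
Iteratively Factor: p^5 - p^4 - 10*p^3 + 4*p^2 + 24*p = (p + 2)*(p^4 - 3*p^3 - 4*p^2 + 12*p) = (p - 3)*(p + 2)*(p^3 - 4*p) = (p - 3)*(p - 2)*(p + 2)*(p^2 + 2*p) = (p - 3)*(p - 2)*(p + 2)^2*(p)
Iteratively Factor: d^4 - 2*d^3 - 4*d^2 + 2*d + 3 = (d + 1)*(d^3 - 3*d^2 - d + 3) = (d + 1)^2*(d^2 - 4*d + 3) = (d - 3)*(d + 1)^2*(d - 1)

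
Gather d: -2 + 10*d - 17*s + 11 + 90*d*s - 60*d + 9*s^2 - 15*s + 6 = d*(90*s - 50) + 9*s^2 - 32*s + 15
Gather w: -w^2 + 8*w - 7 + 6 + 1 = -w^2 + 8*w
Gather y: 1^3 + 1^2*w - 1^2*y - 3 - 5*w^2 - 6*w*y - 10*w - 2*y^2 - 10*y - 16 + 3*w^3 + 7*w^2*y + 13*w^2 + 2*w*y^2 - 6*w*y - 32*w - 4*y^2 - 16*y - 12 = 3*w^3 + 8*w^2 - 41*w + y^2*(2*w - 6) + y*(7*w^2 - 12*w - 27) - 30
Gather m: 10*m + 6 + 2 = 10*m + 8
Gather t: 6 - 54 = -48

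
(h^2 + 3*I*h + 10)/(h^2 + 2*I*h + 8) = (h + 5*I)/(h + 4*I)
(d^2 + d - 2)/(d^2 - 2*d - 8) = (d - 1)/(d - 4)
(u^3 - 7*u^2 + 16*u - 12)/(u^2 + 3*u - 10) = (u^2 - 5*u + 6)/(u + 5)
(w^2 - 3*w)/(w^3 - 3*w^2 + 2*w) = (w - 3)/(w^2 - 3*w + 2)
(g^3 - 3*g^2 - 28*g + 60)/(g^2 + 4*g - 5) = (g^2 - 8*g + 12)/(g - 1)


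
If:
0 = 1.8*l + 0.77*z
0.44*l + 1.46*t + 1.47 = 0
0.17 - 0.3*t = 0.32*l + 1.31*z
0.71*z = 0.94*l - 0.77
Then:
No Solution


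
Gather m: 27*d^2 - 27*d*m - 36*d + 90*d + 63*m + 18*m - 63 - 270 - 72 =27*d^2 + 54*d + m*(81 - 27*d) - 405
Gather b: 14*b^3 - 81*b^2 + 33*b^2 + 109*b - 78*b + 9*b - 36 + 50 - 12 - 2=14*b^3 - 48*b^2 + 40*b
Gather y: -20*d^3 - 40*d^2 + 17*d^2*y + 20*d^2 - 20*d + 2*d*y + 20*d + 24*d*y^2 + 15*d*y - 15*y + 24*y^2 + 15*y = -20*d^3 - 20*d^2 + y^2*(24*d + 24) + y*(17*d^2 + 17*d)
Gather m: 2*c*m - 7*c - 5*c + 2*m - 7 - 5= -12*c + m*(2*c + 2) - 12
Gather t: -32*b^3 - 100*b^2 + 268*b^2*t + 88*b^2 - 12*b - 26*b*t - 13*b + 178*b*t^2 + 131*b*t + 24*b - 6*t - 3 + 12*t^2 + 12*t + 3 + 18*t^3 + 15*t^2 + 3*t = -32*b^3 - 12*b^2 - b + 18*t^3 + t^2*(178*b + 27) + t*(268*b^2 + 105*b + 9)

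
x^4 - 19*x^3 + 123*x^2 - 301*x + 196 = (x - 7)^2*(x - 4)*(x - 1)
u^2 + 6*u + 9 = (u + 3)^2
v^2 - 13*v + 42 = (v - 7)*(v - 6)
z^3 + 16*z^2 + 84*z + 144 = (z + 4)*(z + 6)^2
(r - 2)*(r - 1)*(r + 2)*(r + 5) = r^4 + 4*r^3 - 9*r^2 - 16*r + 20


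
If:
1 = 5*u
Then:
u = 1/5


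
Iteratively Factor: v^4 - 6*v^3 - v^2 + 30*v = (v - 3)*(v^3 - 3*v^2 - 10*v) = v*(v - 3)*(v^2 - 3*v - 10) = v*(v - 3)*(v + 2)*(v - 5)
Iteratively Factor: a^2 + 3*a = (a + 3)*(a)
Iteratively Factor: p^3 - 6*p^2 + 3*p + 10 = (p - 2)*(p^2 - 4*p - 5) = (p - 2)*(p + 1)*(p - 5)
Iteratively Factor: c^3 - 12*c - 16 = (c - 4)*(c^2 + 4*c + 4) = (c - 4)*(c + 2)*(c + 2)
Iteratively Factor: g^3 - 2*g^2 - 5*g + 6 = (g - 1)*(g^2 - g - 6) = (g - 3)*(g - 1)*(g + 2)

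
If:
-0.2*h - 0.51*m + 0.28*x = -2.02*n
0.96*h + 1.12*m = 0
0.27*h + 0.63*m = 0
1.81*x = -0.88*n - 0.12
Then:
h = 0.00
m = 0.00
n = 0.01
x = -0.07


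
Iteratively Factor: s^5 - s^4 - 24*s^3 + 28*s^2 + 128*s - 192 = (s + 4)*(s^4 - 5*s^3 - 4*s^2 + 44*s - 48) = (s - 4)*(s + 4)*(s^3 - s^2 - 8*s + 12) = (s - 4)*(s + 3)*(s + 4)*(s^2 - 4*s + 4) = (s - 4)*(s - 2)*(s + 3)*(s + 4)*(s - 2)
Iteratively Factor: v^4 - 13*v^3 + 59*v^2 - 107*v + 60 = (v - 3)*(v^3 - 10*v^2 + 29*v - 20) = (v - 4)*(v - 3)*(v^2 - 6*v + 5) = (v - 4)*(v - 3)*(v - 1)*(v - 5)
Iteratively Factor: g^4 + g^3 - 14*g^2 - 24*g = (g - 4)*(g^3 + 5*g^2 + 6*g) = (g - 4)*(g + 3)*(g^2 + 2*g) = (g - 4)*(g + 2)*(g + 3)*(g)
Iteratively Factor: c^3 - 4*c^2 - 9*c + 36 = (c - 3)*(c^2 - c - 12) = (c - 3)*(c + 3)*(c - 4)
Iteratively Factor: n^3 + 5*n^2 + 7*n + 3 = (n + 3)*(n^2 + 2*n + 1) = (n + 1)*(n + 3)*(n + 1)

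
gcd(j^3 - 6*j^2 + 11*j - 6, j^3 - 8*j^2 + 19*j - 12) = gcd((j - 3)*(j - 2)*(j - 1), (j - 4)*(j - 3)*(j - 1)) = j^2 - 4*j + 3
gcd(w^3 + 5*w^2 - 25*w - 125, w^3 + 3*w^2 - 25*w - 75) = w^2 - 25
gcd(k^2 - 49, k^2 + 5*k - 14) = k + 7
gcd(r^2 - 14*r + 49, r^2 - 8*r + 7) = r - 7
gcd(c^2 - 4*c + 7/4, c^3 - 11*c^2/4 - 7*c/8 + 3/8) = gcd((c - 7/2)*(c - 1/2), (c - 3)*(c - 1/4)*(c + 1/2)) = 1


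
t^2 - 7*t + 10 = (t - 5)*(t - 2)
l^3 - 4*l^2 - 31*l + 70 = (l - 7)*(l - 2)*(l + 5)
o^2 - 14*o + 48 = (o - 8)*(o - 6)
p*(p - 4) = p^2 - 4*p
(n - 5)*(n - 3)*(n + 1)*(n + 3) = n^4 - 4*n^3 - 14*n^2 + 36*n + 45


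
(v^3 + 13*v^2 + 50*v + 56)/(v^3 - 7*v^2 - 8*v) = (v^3 + 13*v^2 + 50*v + 56)/(v*(v^2 - 7*v - 8))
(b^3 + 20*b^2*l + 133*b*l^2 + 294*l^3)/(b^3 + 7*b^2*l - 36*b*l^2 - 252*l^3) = (b + 7*l)/(b - 6*l)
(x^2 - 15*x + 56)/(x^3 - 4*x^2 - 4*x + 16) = (x^2 - 15*x + 56)/(x^3 - 4*x^2 - 4*x + 16)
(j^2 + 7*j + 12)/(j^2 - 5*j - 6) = (j^2 + 7*j + 12)/(j^2 - 5*j - 6)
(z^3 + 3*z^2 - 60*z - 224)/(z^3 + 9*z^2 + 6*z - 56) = (z - 8)/(z - 2)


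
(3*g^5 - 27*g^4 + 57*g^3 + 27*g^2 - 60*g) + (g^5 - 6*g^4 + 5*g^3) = 4*g^5 - 33*g^4 + 62*g^3 + 27*g^2 - 60*g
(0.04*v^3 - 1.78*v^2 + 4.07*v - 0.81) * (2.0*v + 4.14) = 0.08*v^4 - 3.3944*v^3 + 0.770800000000001*v^2 + 15.2298*v - 3.3534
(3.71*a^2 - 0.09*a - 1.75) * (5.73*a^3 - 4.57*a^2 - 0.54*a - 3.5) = 21.2583*a^5 - 17.4704*a^4 - 11.6196*a^3 - 4.9389*a^2 + 1.26*a + 6.125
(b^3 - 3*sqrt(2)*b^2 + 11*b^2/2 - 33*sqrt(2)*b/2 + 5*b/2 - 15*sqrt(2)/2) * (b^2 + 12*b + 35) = b^5 - 3*sqrt(2)*b^4 + 35*b^4/2 - 105*sqrt(2)*b^3/2 + 207*b^3/2 - 621*sqrt(2)*b^2/2 + 445*b^2/2 - 1335*sqrt(2)*b/2 + 175*b/2 - 525*sqrt(2)/2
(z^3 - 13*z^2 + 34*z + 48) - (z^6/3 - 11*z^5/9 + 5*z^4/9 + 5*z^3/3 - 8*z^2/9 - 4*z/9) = -z^6/3 + 11*z^5/9 - 5*z^4/9 - 2*z^3/3 - 109*z^2/9 + 310*z/9 + 48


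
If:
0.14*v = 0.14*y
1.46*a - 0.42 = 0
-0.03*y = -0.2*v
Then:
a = 0.29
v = 0.00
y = 0.00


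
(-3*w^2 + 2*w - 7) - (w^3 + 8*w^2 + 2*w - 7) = -w^3 - 11*w^2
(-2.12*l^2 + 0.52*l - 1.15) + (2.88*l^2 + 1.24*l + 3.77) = 0.76*l^2 + 1.76*l + 2.62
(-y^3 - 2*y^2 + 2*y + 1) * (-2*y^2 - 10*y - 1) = 2*y^5 + 14*y^4 + 17*y^3 - 20*y^2 - 12*y - 1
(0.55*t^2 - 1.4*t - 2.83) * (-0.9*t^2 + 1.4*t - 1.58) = -0.495*t^4 + 2.03*t^3 - 0.282*t^2 - 1.75*t + 4.4714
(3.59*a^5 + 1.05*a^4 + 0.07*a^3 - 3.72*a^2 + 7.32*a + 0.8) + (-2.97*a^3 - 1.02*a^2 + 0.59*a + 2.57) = 3.59*a^5 + 1.05*a^4 - 2.9*a^3 - 4.74*a^2 + 7.91*a + 3.37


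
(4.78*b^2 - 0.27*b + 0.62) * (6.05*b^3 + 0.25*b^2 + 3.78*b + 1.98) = 28.919*b^5 - 0.4385*b^4 + 21.7519*b^3 + 8.5988*b^2 + 1.809*b + 1.2276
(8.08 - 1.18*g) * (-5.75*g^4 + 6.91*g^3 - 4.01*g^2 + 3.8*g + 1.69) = 6.785*g^5 - 54.6138*g^4 + 60.5646*g^3 - 36.8848*g^2 + 28.7098*g + 13.6552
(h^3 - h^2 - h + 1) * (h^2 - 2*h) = h^5 - 3*h^4 + h^3 + 3*h^2 - 2*h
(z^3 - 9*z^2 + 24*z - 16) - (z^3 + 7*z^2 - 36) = -16*z^2 + 24*z + 20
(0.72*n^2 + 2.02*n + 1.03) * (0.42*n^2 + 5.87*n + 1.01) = 0.3024*n^4 + 5.0748*n^3 + 13.0172*n^2 + 8.0863*n + 1.0403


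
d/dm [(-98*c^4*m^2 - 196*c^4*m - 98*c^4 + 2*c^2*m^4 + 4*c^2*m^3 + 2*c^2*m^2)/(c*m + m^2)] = 2*c^2*(-49*c^3*m^2 + 49*c^3 + 98*c^2*m^2 + 98*c^2*m + 3*c*m^4 + 4*c*m^3 + c*m^2 + 2*m^5 + 2*m^4)/(m^2*(c^2 + 2*c*m + m^2))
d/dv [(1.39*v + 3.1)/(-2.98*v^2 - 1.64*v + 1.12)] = (4.1422*v^2 + 18.476*v + 6.6408)/(8.8804*v^4 + 9.7744*v^3 - 3.9856*v^2 - 3.6736*v + 1.2544)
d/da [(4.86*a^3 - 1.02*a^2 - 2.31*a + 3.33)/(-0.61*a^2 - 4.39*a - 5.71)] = (-2.9646*a^4 - 42.6708*a^3 - 80.1831*a^2 + 15.711*a + 27.8088)/(0.3721*a^4 + 5.3558*a^3 + 26.2383*a^2 + 50.1338*a + 32.6041)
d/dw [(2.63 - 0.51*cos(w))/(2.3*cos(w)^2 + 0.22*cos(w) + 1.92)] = (-1.173*cos(w)^2 + 12.098*cos(w) + 1.5578)*sin(w)/(5.29*cos(w)^4 + 1.012*cos(w)^3 + 8.8804*cos(w)^2 + 0.8448*cos(w) + 3.6864)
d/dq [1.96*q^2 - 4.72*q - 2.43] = 3.92*q - 4.72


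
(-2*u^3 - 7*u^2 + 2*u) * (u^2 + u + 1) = -2*u^5 - 9*u^4 - 7*u^3 - 5*u^2 + 2*u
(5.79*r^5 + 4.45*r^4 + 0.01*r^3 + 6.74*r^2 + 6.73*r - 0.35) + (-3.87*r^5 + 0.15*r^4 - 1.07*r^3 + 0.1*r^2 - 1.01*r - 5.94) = 1.92*r^5 + 4.6*r^4 - 1.06*r^3 + 6.84*r^2 + 5.72*r - 6.29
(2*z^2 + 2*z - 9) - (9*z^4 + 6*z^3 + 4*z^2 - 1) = -9*z^4 - 6*z^3 - 2*z^2 + 2*z - 8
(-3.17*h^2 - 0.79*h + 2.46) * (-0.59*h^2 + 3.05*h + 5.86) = 1.8703*h^4 - 9.2024*h^3 - 22.4371*h^2 + 2.8736*h + 14.4156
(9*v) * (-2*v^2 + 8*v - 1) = -18*v^3 + 72*v^2 - 9*v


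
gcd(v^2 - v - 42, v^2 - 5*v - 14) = v - 7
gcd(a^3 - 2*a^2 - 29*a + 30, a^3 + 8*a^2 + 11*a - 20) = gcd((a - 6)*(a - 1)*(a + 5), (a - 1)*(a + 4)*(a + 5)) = a^2 + 4*a - 5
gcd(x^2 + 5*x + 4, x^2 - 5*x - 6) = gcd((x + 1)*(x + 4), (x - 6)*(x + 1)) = x + 1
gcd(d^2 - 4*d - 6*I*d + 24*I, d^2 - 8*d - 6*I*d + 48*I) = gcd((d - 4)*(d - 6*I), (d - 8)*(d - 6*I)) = d - 6*I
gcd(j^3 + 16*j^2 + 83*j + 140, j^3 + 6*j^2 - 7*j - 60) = j^2 + 9*j + 20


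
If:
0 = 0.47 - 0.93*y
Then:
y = 0.51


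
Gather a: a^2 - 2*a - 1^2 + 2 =a^2 - 2*a + 1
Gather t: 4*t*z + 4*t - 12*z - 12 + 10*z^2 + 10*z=t*(4*z + 4) + 10*z^2 - 2*z - 12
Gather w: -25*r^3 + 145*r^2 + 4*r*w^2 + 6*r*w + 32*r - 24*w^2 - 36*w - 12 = -25*r^3 + 145*r^2 + 32*r + w^2*(4*r - 24) + w*(6*r - 36) - 12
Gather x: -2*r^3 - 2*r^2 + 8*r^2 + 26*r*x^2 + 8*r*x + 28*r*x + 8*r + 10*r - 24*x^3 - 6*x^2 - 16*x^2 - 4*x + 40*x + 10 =-2*r^3 + 6*r^2 + 18*r - 24*x^3 + x^2*(26*r - 22) + x*(36*r + 36) + 10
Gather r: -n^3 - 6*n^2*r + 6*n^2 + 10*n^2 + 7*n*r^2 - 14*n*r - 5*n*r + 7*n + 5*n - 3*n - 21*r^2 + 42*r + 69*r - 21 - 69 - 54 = -n^3 + 16*n^2 + 9*n + r^2*(7*n - 21) + r*(-6*n^2 - 19*n + 111) - 144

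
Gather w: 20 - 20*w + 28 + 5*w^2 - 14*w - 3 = 5*w^2 - 34*w + 45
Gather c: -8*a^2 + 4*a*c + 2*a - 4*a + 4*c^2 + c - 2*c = -8*a^2 - 2*a + 4*c^2 + c*(4*a - 1)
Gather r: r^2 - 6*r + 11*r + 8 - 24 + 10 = r^2 + 5*r - 6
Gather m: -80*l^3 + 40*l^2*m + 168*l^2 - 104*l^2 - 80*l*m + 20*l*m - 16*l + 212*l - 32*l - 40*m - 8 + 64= -80*l^3 + 64*l^2 + 164*l + m*(40*l^2 - 60*l - 40) + 56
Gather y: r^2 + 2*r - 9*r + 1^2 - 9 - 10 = r^2 - 7*r - 18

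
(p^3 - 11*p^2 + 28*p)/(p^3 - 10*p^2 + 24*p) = (p - 7)/(p - 6)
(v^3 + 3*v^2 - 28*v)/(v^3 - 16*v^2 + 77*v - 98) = v*(v^2 + 3*v - 28)/(v^3 - 16*v^2 + 77*v - 98)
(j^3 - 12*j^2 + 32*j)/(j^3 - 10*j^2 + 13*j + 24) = j*(j - 4)/(j^2 - 2*j - 3)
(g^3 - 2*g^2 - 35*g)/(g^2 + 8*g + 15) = g*(g - 7)/(g + 3)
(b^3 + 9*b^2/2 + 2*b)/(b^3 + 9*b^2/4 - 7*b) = 2*(2*b + 1)/(4*b - 7)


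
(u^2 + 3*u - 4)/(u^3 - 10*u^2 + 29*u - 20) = (u + 4)/(u^2 - 9*u + 20)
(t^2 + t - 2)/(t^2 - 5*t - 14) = (t - 1)/(t - 7)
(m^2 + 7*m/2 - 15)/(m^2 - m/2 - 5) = (m + 6)/(m + 2)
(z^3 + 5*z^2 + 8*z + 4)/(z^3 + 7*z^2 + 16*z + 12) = (z + 1)/(z + 3)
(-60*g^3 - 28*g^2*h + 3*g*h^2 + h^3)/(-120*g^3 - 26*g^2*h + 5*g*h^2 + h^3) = (2*g + h)/(4*g + h)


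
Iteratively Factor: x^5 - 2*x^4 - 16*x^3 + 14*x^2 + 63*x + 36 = (x - 3)*(x^4 + x^3 - 13*x^2 - 25*x - 12) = (x - 3)*(x + 3)*(x^3 - 2*x^2 - 7*x - 4) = (x - 4)*(x - 3)*(x + 3)*(x^2 + 2*x + 1) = (x - 4)*(x - 3)*(x + 1)*(x + 3)*(x + 1)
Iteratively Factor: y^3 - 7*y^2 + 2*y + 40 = (y + 2)*(y^2 - 9*y + 20) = (y - 4)*(y + 2)*(y - 5)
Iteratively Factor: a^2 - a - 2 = (a + 1)*(a - 2)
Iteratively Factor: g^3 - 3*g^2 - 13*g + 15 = (g + 3)*(g^2 - 6*g + 5) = (g - 1)*(g + 3)*(g - 5)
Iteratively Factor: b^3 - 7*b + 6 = (b + 3)*(b^2 - 3*b + 2) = (b - 2)*(b + 3)*(b - 1)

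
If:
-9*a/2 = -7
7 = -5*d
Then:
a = 14/9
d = -7/5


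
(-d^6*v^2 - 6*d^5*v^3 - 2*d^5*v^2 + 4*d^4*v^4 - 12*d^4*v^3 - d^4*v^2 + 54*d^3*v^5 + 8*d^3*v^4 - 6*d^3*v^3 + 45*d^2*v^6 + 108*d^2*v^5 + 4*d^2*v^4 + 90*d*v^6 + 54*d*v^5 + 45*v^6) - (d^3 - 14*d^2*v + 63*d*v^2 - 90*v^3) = -d^6*v^2 - 6*d^5*v^3 - 2*d^5*v^2 + 4*d^4*v^4 - 12*d^4*v^3 - d^4*v^2 + 54*d^3*v^5 + 8*d^3*v^4 - 6*d^3*v^3 - d^3 + 45*d^2*v^6 + 108*d^2*v^5 + 4*d^2*v^4 + 14*d^2*v + 90*d*v^6 + 54*d*v^5 - 63*d*v^2 + 45*v^6 + 90*v^3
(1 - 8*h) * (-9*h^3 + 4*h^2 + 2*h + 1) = 72*h^4 - 41*h^3 - 12*h^2 - 6*h + 1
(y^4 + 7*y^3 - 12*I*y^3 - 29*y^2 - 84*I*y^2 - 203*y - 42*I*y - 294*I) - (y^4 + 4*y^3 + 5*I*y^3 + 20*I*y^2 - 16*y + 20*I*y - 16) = 3*y^3 - 17*I*y^3 - 29*y^2 - 104*I*y^2 - 187*y - 62*I*y + 16 - 294*I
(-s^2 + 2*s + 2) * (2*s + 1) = -2*s^3 + 3*s^2 + 6*s + 2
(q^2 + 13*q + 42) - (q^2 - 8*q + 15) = 21*q + 27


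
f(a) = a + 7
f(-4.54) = 2.46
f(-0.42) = 6.58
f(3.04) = 10.04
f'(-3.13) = 1.00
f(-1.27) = 5.73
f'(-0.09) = 1.00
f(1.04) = 8.04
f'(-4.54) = 1.00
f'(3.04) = 1.00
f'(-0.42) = 1.00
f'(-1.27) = 1.00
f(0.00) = 7.00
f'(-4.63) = 1.00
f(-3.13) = 3.87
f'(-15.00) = 1.00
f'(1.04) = 1.00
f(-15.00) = -8.00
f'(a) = 1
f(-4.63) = 2.37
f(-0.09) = 6.91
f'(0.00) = 1.00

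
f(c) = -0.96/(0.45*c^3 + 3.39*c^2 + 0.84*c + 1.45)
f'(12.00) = 0.00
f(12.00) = -0.00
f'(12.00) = 0.00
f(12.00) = -0.00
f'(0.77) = 0.35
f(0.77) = -0.22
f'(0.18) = 0.69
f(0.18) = -0.56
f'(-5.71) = 0.01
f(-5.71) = -0.04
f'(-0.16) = -0.10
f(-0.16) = -0.69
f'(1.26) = 0.14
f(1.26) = -0.11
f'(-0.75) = -0.52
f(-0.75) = -0.38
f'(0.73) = 0.38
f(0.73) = -0.24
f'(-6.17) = 0.03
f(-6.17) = -0.05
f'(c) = -0.96*(-1.35*c^2 - 6.78*c - 0.84)/(0.45*c^3 + 3.39*c^2 + 0.84*c + 1.45)^2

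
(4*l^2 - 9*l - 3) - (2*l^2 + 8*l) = 2*l^2 - 17*l - 3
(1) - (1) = 0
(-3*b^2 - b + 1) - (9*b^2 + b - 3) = -12*b^2 - 2*b + 4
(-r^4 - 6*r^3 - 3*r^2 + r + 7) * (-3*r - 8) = 3*r^5 + 26*r^4 + 57*r^3 + 21*r^2 - 29*r - 56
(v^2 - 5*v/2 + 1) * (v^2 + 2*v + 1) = v^4 - v^3/2 - 3*v^2 - v/2 + 1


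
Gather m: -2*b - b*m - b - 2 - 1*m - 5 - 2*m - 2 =-3*b + m*(-b - 3) - 9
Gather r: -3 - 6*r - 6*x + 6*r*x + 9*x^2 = r*(6*x - 6) + 9*x^2 - 6*x - 3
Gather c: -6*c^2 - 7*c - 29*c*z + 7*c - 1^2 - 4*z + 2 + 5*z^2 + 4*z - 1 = -6*c^2 - 29*c*z + 5*z^2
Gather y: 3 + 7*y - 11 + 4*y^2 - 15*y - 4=4*y^2 - 8*y - 12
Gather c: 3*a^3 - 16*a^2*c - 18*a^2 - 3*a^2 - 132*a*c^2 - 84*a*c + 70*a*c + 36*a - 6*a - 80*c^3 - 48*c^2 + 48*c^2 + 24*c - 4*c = 3*a^3 - 21*a^2 - 132*a*c^2 + 30*a - 80*c^3 + c*(-16*a^2 - 14*a + 20)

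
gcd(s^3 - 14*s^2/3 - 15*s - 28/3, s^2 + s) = s + 1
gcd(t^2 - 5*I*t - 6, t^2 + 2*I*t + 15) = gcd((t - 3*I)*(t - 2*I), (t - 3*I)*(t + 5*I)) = t - 3*I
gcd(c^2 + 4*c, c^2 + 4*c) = c^2 + 4*c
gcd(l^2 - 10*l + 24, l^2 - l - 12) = l - 4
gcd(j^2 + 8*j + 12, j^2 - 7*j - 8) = 1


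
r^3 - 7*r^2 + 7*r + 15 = (r - 5)*(r - 3)*(r + 1)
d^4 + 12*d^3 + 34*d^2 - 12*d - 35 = (d - 1)*(d + 1)*(d + 5)*(d + 7)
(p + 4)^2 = p^2 + 8*p + 16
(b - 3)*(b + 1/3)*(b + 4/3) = b^3 - 4*b^2/3 - 41*b/9 - 4/3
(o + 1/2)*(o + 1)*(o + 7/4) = o^3 + 13*o^2/4 + 25*o/8 + 7/8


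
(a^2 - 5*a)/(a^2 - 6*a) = (a - 5)/(a - 6)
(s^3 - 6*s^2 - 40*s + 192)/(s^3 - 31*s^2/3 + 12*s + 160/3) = 3*(s + 6)/(3*s + 5)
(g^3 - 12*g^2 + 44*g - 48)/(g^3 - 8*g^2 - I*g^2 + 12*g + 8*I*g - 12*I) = (g - 4)/(g - I)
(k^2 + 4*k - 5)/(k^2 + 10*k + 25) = (k - 1)/(k + 5)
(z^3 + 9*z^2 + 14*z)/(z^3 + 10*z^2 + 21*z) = (z + 2)/(z + 3)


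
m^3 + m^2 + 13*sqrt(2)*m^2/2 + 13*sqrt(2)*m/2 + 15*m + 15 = (m + 1)*(m + 3*sqrt(2)/2)*(m + 5*sqrt(2))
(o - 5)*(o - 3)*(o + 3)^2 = o^4 - 2*o^3 - 24*o^2 + 18*o + 135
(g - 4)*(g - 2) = g^2 - 6*g + 8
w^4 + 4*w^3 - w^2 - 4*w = w*(w - 1)*(w + 1)*(w + 4)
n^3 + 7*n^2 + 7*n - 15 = (n - 1)*(n + 3)*(n + 5)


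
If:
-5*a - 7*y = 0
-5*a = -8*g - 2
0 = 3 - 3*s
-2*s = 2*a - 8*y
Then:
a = -7/27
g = -89/216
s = 1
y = 5/27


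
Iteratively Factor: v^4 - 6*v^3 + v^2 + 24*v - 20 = (v - 2)*(v^3 - 4*v^2 - 7*v + 10) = (v - 2)*(v + 2)*(v^2 - 6*v + 5) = (v - 5)*(v - 2)*(v + 2)*(v - 1)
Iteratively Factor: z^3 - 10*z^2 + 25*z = (z - 5)*(z^2 - 5*z) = z*(z - 5)*(z - 5)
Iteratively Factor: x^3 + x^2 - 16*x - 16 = (x - 4)*(x^2 + 5*x + 4) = (x - 4)*(x + 4)*(x + 1)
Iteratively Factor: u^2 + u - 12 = (u - 3)*(u + 4)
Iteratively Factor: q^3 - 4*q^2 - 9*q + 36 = (q - 3)*(q^2 - q - 12) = (q - 3)*(q + 3)*(q - 4)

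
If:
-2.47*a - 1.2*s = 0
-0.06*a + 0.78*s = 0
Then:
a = 0.00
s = 0.00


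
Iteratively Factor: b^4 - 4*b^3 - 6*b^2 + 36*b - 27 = (b + 3)*(b^3 - 7*b^2 + 15*b - 9) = (b - 3)*(b + 3)*(b^2 - 4*b + 3) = (b - 3)*(b - 1)*(b + 3)*(b - 3)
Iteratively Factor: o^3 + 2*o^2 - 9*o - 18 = (o + 2)*(o^2 - 9) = (o - 3)*(o + 2)*(o + 3)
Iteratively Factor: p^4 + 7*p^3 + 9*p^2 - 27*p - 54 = (p + 3)*(p^3 + 4*p^2 - 3*p - 18) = (p + 3)^2*(p^2 + p - 6) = (p + 3)^3*(p - 2)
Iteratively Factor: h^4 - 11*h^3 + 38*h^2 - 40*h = (h - 2)*(h^3 - 9*h^2 + 20*h) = (h - 4)*(h - 2)*(h^2 - 5*h) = h*(h - 4)*(h - 2)*(h - 5)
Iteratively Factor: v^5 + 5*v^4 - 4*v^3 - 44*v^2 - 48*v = (v + 2)*(v^4 + 3*v^3 - 10*v^2 - 24*v) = v*(v + 2)*(v^3 + 3*v^2 - 10*v - 24) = v*(v - 3)*(v + 2)*(v^2 + 6*v + 8) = v*(v - 3)*(v + 2)^2*(v + 4)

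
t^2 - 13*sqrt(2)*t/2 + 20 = (t - 4*sqrt(2))*(t - 5*sqrt(2)/2)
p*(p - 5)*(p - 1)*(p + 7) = p^4 + p^3 - 37*p^2 + 35*p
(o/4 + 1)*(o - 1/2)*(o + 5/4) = o^3/4 + 19*o^2/16 + 19*o/32 - 5/8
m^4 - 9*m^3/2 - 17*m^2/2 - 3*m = m*(m - 6)*(m + 1/2)*(m + 1)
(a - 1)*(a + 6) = a^2 + 5*a - 6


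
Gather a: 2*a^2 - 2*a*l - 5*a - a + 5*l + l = 2*a^2 + a*(-2*l - 6) + 6*l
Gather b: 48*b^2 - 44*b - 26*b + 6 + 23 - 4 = 48*b^2 - 70*b + 25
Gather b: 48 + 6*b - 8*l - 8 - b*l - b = b*(5 - l) - 8*l + 40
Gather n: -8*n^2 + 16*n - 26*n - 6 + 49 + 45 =-8*n^2 - 10*n + 88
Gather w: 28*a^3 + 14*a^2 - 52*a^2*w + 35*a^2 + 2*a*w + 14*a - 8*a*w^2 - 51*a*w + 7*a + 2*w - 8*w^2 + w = 28*a^3 + 49*a^2 + 21*a + w^2*(-8*a - 8) + w*(-52*a^2 - 49*a + 3)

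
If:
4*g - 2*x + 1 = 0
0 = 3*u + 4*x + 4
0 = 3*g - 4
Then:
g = 4/3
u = -50/9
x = 19/6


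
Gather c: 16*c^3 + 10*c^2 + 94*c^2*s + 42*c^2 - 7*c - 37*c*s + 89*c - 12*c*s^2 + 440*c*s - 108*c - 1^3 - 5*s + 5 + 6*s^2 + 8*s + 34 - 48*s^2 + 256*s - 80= 16*c^3 + c^2*(94*s + 52) + c*(-12*s^2 + 403*s - 26) - 42*s^2 + 259*s - 42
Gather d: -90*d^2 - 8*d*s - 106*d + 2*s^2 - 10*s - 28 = -90*d^2 + d*(-8*s - 106) + 2*s^2 - 10*s - 28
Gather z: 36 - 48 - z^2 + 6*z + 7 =-z^2 + 6*z - 5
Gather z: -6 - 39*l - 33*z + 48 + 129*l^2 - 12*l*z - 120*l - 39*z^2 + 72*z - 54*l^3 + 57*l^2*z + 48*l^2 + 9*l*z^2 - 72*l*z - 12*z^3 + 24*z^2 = -54*l^3 + 177*l^2 - 159*l - 12*z^3 + z^2*(9*l - 15) + z*(57*l^2 - 84*l + 39) + 42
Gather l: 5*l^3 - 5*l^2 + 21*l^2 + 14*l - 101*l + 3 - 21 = 5*l^3 + 16*l^2 - 87*l - 18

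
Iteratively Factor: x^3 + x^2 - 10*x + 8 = (x - 2)*(x^2 + 3*x - 4) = (x - 2)*(x - 1)*(x + 4)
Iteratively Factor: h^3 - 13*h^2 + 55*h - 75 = (h - 5)*(h^2 - 8*h + 15) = (h - 5)^2*(h - 3)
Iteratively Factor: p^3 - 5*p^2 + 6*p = (p - 2)*(p^2 - 3*p) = p*(p - 2)*(p - 3)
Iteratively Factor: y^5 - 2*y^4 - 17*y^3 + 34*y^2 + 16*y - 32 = (y - 2)*(y^4 - 17*y^2 + 16) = (y - 2)*(y + 4)*(y^3 - 4*y^2 - y + 4) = (y - 2)*(y + 1)*(y + 4)*(y^2 - 5*y + 4) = (y - 2)*(y - 1)*(y + 1)*(y + 4)*(y - 4)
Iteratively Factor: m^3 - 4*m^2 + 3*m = (m - 1)*(m^2 - 3*m) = m*(m - 1)*(m - 3)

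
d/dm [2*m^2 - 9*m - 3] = 4*m - 9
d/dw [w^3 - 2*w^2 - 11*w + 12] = 3*w^2 - 4*w - 11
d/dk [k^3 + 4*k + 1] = 3*k^2 + 4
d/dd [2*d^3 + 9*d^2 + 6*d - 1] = 6*d^2 + 18*d + 6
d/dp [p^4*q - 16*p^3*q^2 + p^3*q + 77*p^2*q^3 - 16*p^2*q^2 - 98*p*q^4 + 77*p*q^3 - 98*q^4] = q*(4*p^3 - 48*p^2*q + 3*p^2 + 154*p*q^2 - 32*p*q - 98*q^3 + 77*q^2)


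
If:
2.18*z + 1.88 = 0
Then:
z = -0.86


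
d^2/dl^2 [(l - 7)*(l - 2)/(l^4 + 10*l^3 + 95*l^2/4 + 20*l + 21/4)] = 8*(48*l^8 - 384*l^7 - 8060*l^6 - 21780*l^5 + 77712*l^4 + 376215*l^3 + 545769*l^2 + 337785*l + 77231)/(64*l^12 + 1920*l^11 + 23760*l^10 + 159040*l^9 + 642108*l^8 + 1669560*l^7 + 2906855*l^6 + 3453120*l^5 + 2801067*l^4 + 1522520*l^3 + 528885*l^2 + 105840*l + 9261)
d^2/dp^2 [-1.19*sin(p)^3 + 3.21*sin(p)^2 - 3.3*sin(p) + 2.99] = 4.1925*sin(p) - 2.6775*sin(3*p) + 6.42*cos(2*p)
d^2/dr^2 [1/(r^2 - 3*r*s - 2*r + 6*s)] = 2*(-r^2 + 3*r*s + 2*r - 6*s + (-2*r + 3*s + 2)^2)/(r^2 - 3*r*s - 2*r + 6*s)^3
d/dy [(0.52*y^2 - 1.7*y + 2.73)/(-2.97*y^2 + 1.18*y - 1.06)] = (-4.4354*y^2 + 15.1138*y - 1.4194)/(8.8209*y^4 - 7.0092*y^3 + 7.6888*y^2 - 2.5016*y + 1.1236)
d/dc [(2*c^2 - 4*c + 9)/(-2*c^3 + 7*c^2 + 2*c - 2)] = 2*(2*c^4 - 8*c^3 + 43*c^2 - 67*c - 5)/(4*c^6 - 28*c^5 + 41*c^4 + 36*c^3 - 24*c^2 - 8*c + 4)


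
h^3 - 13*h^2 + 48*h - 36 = (h - 6)^2*(h - 1)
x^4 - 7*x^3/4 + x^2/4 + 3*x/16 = x*(x - 3/2)*(x - 1/2)*(x + 1/4)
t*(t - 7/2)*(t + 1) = t^3 - 5*t^2/2 - 7*t/2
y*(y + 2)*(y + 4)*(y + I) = y^4 + 6*y^3 + I*y^3 + 8*y^2 + 6*I*y^2 + 8*I*y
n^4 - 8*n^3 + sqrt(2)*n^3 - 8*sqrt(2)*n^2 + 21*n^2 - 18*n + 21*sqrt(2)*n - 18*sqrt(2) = (n - 3)^2*(n - 2)*(n + sqrt(2))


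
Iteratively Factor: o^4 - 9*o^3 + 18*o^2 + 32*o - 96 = (o - 4)*(o^3 - 5*o^2 - 2*o + 24) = (o - 4)*(o + 2)*(o^2 - 7*o + 12) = (o - 4)*(o - 3)*(o + 2)*(o - 4)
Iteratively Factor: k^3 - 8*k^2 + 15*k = (k)*(k^2 - 8*k + 15) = k*(k - 5)*(k - 3)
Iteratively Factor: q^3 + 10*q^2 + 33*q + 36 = (q + 3)*(q^2 + 7*q + 12) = (q + 3)*(q + 4)*(q + 3)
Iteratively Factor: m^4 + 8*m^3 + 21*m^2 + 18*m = (m + 2)*(m^3 + 6*m^2 + 9*m) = (m + 2)*(m + 3)*(m^2 + 3*m) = m*(m + 2)*(m + 3)*(m + 3)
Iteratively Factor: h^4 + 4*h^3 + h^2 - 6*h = (h + 3)*(h^3 + h^2 - 2*h) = (h - 1)*(h + 3)*(h^2 + 2*h) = h*(h - 1)*(h + 3)*(h + 2)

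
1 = 1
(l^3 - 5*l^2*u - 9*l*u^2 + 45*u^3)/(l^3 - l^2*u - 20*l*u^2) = (l^2 - 9*u^2)/(l*(l + 4*u))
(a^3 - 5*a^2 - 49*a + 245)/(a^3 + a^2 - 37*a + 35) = (a - 7)/(a - 1)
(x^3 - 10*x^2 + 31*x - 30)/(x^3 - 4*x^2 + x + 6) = (x - 5)/(x + 1)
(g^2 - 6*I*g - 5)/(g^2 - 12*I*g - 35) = (g - I)/(g - 7*I)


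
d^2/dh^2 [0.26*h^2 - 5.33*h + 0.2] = 0.520000000000000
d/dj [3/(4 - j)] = 3/(j - 4)^2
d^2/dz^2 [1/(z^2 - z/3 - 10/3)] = 6*(9*z^2 - 3*z - (6*z - 1)^2 - 30)/(-3*z^2 + z + 10)^3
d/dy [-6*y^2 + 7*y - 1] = 7 - 12*y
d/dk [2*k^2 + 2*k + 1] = 4*k + 2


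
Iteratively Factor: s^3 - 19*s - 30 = (s - 5)*(s^2 + 5*s + 6) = (s - 5)*(s + 3)*(s + 2)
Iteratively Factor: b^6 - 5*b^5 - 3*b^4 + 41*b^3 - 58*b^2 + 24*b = (b - 1)*(b^5 - 4*b^4 - 7*b^3 + 34*b^2 - 24*b) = (b - 1)^2*(b^4 - 3*b^3 - 10*b^2 + 24*b) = (b - 4)*(b - 1)^2*(b^3 + b^2 - 6*b) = (b - 4)*(b - 1)^2*(b + 3)*(b^2 - 2*b) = b*(b - 4)*(b - 1)^2*(b + 3)*(b - 2)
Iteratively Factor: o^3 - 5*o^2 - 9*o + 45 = (o - 3)*(o^2 - 2*o - 15) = (o - 3)*(o + 3)*(o - 5)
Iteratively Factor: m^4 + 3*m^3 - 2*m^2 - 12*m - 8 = (m + 2)*(m^3 + m^2 - 4*m - 4) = (m + 2)^2*(m^2 - m - 2) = (m + 1)*(m + 2)^2*(m - 2)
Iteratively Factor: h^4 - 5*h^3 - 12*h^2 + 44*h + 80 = (h + 2)*(h^3 - 7*h^2 + 2*h + 40) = (h - 5)*(h + 2)*(h^2 - 2*h - 8) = (h - 5)*(h + 2)^2*(h - 4)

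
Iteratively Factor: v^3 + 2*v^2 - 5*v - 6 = (v + 3)*(v^2 - v - 2) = (v - 2)*(v + 3)*(v + 1)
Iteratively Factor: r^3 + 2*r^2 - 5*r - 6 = (r + 3)*(r^2 - r - 2) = (r + 1)*(r + 3)*(r - 2)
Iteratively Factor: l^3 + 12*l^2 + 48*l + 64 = (l + 4)*(l^2 + 8*l + 16) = (l + 4)^2*(l + 4)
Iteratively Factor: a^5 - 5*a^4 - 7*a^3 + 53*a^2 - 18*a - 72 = (a - 2)*(a^4 - 3*a^3 - 13*a^2 + 27*a + 36) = (a - 2)*(a + 1)*(a^3 - 4*a^2 - 9*a + 36) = (a - 2)*(a + 1)*(a + 3)*(a^2 - 7*a + 12) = (a - 3)*(a - 2)*(a + 1)*(a + 3)*(a - 4)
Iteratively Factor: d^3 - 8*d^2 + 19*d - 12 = (d - 4)*(d^2 - 4*d + 3) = (d - 4)*(d - 1)*(d - 3)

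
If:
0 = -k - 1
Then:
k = -1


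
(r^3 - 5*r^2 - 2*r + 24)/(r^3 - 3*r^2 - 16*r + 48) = (r + 2)/(r + 4)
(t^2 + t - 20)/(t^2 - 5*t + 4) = (t + 5)/(t - 1)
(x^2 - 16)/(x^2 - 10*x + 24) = (x + 4)/(x - 6)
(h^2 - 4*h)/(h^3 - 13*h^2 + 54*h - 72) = h/(h^2 - 9*h + 18)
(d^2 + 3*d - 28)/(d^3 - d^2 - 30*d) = (-d^2 - 3*d + 28)/(d*(-d^2 + d + 30))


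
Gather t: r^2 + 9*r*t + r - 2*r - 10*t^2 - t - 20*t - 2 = r^2 - r - 10*t^2 + t*(9*r - 21) - 2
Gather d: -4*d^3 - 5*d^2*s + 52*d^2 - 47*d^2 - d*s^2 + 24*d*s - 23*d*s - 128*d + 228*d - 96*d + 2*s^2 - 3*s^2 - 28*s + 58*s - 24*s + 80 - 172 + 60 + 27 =-4*d^3 + d^2*(5 - 5*s) + d*(-s^2 + s + 4) - s^2 + 6*s - 5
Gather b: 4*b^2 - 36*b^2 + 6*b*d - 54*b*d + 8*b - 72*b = -32*b^2 + b*(-48*d - 64)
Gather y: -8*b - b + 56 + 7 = 63 - 9*b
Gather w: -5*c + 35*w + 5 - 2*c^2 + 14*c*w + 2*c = -2*c^2 - 3*c + w*(14*c + 35) + 5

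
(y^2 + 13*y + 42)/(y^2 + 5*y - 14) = (y + 6)/(y - 2)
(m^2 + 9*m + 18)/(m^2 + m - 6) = (m + 6)/(m - 2)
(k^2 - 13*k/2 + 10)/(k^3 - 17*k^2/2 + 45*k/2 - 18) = (2*k - 5)/(2*k^2 - 9*k + 9)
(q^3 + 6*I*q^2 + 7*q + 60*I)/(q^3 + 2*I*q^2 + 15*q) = (q + 4*I)/q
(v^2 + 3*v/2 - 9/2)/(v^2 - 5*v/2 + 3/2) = (v + 3)/(v - 1)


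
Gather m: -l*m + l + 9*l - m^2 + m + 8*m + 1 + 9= 10*l - m^2 + m*(9 - l) + 10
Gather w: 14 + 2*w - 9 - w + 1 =w + 6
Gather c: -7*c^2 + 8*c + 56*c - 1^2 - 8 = -7*c^2 + 64*c - 9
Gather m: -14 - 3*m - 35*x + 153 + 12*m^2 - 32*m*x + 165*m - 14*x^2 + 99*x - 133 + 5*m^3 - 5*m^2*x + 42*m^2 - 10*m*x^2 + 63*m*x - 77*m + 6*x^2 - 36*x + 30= 5*m^3 + m^2*(54 - 5*x) + m*(-10*x^2 + 31*x + 85) - 8*x^2 + 28*x + 36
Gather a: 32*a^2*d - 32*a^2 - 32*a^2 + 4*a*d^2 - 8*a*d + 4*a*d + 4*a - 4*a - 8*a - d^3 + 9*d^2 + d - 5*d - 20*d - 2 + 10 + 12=a^2*(32*d - 64) + a*(4*d^2 - 4*d - 8) - d^3 + 9*d^2 - 24*d + 20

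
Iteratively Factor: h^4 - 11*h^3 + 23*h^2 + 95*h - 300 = (h - 4)*(h^3 - 7*h^2 - 5*h + 75) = (h - 5)*(h - 4)*(h^2 - 2*h - 15) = (h - 5)*(h - 4)*(h + 3)*(h - 5)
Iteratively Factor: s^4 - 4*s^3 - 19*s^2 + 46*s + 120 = (s - 4)*(s^3 - 19*s - 30) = (s - 5)*(s - 4)*(s^2 + 5*s + 6) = (s - 5)*(s - 4)*(s + 3)*(s + 2)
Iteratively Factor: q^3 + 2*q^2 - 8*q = (q + 4)*(q^2 - 2*q) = (q - 2)*(q + 4)*(q)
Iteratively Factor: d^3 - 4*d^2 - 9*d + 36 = (d - 3)*(d^2 - d - 12) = (d - 3)*(d + 3)*(d - 4)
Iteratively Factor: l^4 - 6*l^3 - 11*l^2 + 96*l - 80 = (l - 4)*(l^3 - 2*l^2 - 19*l + 20) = (l - 4)*(l + 4)*(l^2 - 6*l + 5) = (l - 4)*(l - 1)*(l + 4)*(l - 5)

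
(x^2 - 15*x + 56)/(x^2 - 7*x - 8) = (x - 7)/(x + 1)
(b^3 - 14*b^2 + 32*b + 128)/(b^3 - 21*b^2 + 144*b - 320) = (b + 2)/(b - 5)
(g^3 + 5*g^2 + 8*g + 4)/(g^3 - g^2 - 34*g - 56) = (g^2 + 3*g + 2)/(g^2 - 3*g - 28)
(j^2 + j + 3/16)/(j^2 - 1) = (j^2 + j + 3/16)/(j^2 - 1)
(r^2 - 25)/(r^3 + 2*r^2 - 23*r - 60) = (r + 5)/(r^2 + 7*r + 12)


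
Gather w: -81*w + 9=9 - 81*w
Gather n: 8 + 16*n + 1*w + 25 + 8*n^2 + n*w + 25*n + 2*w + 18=8*n^2 + n*(w + 41) + 3*w + 51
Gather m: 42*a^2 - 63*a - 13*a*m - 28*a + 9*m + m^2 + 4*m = 42*a^2 - 91*a + m^2 + m*(13 - 13*a)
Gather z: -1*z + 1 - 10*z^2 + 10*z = -10*z^2 + 9*z + 1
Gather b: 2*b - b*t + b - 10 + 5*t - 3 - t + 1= b*(3 - t) + 4*t - 12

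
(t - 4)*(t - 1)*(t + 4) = t^3 - t^2 - 16*t + 16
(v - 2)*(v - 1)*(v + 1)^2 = v^4 - v^3 - 3*v^2 + v + 2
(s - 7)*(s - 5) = s^2 - 12*s + 35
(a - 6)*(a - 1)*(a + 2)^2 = a^4 - 3*a^3 - 18*a^2 - 4*a + 24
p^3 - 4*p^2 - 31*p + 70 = (p - 7)*(p - 2)*(p + 5)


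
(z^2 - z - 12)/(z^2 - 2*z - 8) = (z + 3)/(z + 2)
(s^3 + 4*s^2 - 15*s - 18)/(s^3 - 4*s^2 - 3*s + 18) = (s^2 + 7*s + 6)/(s^2 - s - 6)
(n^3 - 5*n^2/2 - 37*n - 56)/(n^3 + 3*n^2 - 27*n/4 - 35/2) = 2*(n - 8)/(2*n - 5)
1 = 1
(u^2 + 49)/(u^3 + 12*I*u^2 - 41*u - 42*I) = (u - 7*I)/(u^2 + 5*I*u - 6)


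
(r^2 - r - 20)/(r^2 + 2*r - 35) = (r + 4)/(r + 7)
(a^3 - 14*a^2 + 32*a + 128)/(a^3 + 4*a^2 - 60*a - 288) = (a^2 - 6*a - 16)/(a^2 + 12*a + 36)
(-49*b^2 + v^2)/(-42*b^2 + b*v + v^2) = (-7*b + v)/(-6*b + v)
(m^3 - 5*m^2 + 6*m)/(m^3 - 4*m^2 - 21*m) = (-m^2 + 5*m - 6)/(-m^2 + 4*m + 21)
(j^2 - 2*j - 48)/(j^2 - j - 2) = (-j^2 + 2*j + 48)/(-j^2 + j + 2)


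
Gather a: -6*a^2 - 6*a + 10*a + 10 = -6*a^2 + 4*a + 10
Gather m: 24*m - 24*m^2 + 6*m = -24*m^2 + 30*m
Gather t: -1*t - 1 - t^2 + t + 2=1 - t^2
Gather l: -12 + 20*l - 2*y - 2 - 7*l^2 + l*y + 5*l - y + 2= -7*l^2 + l*(y + 25) - 3*y - 12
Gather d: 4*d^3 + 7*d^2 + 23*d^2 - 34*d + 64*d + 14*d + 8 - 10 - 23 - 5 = 4*d^3 + 30*d^2 + 44*d - 30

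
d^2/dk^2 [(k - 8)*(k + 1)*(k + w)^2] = 12*k^2 + 12*k*w - 42*k + 2*w^2 - 28*w - 16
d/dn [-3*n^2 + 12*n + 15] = 12 - 6*n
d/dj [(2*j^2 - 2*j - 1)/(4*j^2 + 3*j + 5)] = 7*(2*j^2 + 4*j - 1)/(16*j^4 + 24*j^3 + 49*j^2 + 30*j + 25)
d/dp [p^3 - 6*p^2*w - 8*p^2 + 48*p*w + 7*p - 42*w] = 3*p^2 - 12*p*w - 16*p + 48*w + 7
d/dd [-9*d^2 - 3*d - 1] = -18*d - 3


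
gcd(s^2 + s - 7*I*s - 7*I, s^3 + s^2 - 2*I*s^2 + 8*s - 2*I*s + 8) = s + 1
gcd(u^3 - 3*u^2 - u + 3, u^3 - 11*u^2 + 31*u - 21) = u^2 - 4*u + 3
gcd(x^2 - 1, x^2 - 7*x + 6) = x - 1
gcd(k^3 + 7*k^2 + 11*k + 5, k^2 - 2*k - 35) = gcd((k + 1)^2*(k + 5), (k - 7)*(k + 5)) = k + 5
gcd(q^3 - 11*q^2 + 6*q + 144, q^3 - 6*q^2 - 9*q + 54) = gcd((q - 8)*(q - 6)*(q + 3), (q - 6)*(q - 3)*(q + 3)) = q^2 - 3*q - 18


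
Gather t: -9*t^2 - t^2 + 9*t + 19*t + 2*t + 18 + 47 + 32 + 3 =-10*t^2 + 30*t + 100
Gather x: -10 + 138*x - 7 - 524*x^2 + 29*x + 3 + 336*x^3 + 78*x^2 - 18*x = 336*x^3 - 446*x^2 + 149*x - 14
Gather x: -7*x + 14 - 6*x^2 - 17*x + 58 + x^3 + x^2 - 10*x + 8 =x^3 - 5*x^2 - 34*x + 80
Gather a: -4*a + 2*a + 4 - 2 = 2 - 2*a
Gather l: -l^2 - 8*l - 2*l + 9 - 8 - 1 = -l^2 - 10*l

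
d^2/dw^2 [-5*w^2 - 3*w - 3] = -10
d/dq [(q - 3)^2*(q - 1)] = (q - 3)*(3*q - 5)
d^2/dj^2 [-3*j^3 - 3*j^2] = -18*j - 6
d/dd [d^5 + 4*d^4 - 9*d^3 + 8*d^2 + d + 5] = 5*d^4 + 16*d^3 - 27*d^2 + 16*d + 1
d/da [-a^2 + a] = 1 - 2*a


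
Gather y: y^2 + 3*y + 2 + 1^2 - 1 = y^2 + 3*y + 2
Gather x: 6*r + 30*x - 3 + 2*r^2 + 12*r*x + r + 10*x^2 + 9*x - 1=2*r^2 + 7*r + 10*x^2 + x*(12*r + 39) - 4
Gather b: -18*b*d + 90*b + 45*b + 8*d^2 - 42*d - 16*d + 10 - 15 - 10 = b*(135 - 18*d) + 8*d^2 - 58*d - 15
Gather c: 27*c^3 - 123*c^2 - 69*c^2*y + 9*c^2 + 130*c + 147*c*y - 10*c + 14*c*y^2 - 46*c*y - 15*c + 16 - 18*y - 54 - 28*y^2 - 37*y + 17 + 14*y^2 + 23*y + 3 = 27*c^3 + c^2*(-69*y - 114) + c*(14*y^2 + 101*y + 105) - 14*y^2 - 32*y - 18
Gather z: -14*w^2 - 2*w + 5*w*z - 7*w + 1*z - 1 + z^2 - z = -14*w^2 + 5*w*z - 9*w + z^2 - 1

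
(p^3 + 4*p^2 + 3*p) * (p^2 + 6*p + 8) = p^5 + 10*p^4 + 35*p^3 + 50*p^2 + 24*p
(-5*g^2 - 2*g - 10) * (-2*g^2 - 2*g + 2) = 10*g^4 + 14*g^3 + 14*g^2 + 16*g - 20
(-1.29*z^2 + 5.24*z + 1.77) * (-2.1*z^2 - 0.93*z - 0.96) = 2.709*z^4 - 9.8043*z^3 - 7.3518*z^2 - 6.6765*z - 1.6992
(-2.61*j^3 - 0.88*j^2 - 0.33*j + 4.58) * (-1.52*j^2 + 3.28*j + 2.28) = 3.9672*j^5 - 7.2232*j^4 - 8.3356*j^3 - 10.0504*j^2 + 14.27*j + 10.4424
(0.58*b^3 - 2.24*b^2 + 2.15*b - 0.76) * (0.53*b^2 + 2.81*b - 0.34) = 0.3074*b^5 + 0.4426*b^4 - 5.3521*b^3 + 6.4003*b^2 - 2.8666*b + 0.2584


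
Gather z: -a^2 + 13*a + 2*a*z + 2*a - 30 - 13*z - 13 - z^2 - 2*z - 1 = -a^2 + 15*a - z^2 + z*(2*a - 15) - 44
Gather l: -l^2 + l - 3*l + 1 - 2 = -l^2 - 2*l - 1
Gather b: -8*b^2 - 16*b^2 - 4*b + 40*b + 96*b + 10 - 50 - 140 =-24*b^2 + 132*b - 180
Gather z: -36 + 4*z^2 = 4*z^2 - 36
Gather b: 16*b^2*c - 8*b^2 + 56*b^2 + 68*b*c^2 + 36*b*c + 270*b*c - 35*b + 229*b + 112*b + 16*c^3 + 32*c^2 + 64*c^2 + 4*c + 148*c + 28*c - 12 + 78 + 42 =b^2*(16*c + 48) + b*(68*c^2 + 306*c + 306) + 16*c^3 + 96*c^2 + 180*c + 108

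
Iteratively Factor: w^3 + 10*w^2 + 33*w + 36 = (w + 4)*(w^2 + 6*w + 9) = (w + 3)*(w + 4)*(w + 3)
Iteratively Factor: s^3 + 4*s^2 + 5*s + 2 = (s + 1)*(s^2 + 3*s + 2) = (s + 1)^2*(s + 2)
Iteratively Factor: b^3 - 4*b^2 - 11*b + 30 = (b + 3)*(b^2 - 7*b + 10) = (b - 2)*(b + 3)*(b - 5)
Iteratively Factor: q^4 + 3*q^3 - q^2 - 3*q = (q + 1)*(q^3 + 2*q^2 - 3*q) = (q + 1)*(q + 3)*(q^2 - q) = (q - 1)*(q + 1)*(q + 3)*(q)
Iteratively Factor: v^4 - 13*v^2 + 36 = (v + 2)*(v^3 - 2*v^2 - 9*v + 18) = (v - 2)*(v + 2)*(v^2 - 9) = (v - 3)*(v - 2)*(v + 2)*(v + 3)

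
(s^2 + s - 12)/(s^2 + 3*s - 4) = (s - 3)/(s - 1)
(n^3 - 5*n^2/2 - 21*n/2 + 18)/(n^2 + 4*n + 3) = (n^2 - 11*n/2 + 6)/(n + 1)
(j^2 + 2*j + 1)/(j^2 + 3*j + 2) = (j + 1)/(j + 2)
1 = 1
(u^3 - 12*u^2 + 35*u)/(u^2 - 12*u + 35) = u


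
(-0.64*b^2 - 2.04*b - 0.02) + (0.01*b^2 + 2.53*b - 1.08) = -0.63*b^2 + 0.49*b - 1.1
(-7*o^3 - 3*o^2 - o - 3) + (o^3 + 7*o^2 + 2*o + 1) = -6*o^3 + 4*o^2 + o - 2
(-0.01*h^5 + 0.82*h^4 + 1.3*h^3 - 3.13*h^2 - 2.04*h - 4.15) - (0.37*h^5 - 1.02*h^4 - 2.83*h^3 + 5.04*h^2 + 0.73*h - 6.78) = -0.38*h^5 + 1.84*h^4 + 4.13*h^3 - 8.17*h^2 - 2.77*h + 2.63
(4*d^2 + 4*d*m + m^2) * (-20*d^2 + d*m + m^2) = -80*d^4 - 76*d^3*m - 12*d^2*m^2 + 5*d*m^3 + m^4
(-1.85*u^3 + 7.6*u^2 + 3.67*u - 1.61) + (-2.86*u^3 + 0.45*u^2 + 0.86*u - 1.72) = -4.71*u^3 + 8.05*u^2 + 4.53*u - 3.33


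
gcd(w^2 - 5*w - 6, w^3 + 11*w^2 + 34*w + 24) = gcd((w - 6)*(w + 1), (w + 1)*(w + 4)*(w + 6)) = w + 1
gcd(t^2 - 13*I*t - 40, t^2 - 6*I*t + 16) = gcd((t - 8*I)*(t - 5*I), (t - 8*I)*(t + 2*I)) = t - 8*I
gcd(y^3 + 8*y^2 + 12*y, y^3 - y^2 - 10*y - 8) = y + 2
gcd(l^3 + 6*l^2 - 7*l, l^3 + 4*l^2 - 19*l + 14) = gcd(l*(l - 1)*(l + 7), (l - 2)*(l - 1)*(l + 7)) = l^2 + 6*l - 7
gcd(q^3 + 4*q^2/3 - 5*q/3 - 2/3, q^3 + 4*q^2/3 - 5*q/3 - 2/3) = q^3 + 4*q^2/3 - 5*q/3 - 2/3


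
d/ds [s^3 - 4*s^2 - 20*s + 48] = 3*s^2 - 8*s - 20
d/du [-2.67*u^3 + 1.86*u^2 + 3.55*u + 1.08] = -8.01*u^2 + 3.72*u + 3.55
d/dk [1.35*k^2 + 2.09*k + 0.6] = 2.7*k + 2.09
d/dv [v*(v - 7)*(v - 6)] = 3*v^2 - 26*v + 42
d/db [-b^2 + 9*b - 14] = 9 - 2*b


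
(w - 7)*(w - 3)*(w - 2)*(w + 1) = w^4 - 11*w^3 + 29*w^2 - w - 42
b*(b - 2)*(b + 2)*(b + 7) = b^4 + 7*b^3 - 4*b^2 - 28*b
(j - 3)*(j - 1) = j^2 - 4*j + 3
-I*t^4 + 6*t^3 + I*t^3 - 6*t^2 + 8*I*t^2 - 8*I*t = t*(t + 2*I)*(t + 4*I)*(-I*t + I)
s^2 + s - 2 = (s - 1)*(s + 2)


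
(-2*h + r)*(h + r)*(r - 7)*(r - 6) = -2*h^2*r^2 + 26*h^2*r - 84*h^2 - h*r^3 + 13*h*r^2 - 42*h*r + r^4 - 13*r^3 + 42*r^2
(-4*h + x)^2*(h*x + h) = 16*h^3*x + 16*h^3 - 8*h^2*x^2 - 8*h^2*x + h*x^3 + h*x^2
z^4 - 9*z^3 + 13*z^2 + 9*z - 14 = (z - 7)*(z - 2)*(z - 1)*(z + 1)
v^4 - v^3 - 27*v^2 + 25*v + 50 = (v - 5)*(v - 2)*(v + 1)*(v + 5)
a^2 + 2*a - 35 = (a - 5)*(a + 7)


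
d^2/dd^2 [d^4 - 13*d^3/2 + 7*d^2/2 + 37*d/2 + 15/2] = 12*d^2 - 39*d + 7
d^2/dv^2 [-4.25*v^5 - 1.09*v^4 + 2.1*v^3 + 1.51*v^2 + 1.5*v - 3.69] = -85.0*v^3 - 13.08*v^2 + 12.6*v + 3.02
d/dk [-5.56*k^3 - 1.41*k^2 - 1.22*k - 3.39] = -16.68*k^2 - 2.82*k - 1.22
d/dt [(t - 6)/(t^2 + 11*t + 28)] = (t^2 + 11*t - (t - 6)*(2*t + 11) + 28)/(t^2 + 11*t + 28)^2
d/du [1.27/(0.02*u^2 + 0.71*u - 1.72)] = (-0.0508*u - 0.9017)/(0.02*u^2 + 0.71*u - 1.72)^2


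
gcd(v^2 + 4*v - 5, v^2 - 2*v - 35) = v + 5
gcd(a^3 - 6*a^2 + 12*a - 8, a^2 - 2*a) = a - 2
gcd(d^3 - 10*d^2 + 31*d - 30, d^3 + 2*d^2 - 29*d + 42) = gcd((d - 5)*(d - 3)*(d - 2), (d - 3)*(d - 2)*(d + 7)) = d^2 - 5*d + 6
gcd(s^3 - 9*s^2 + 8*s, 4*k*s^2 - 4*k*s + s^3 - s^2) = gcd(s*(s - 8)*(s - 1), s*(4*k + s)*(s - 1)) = s^2 - s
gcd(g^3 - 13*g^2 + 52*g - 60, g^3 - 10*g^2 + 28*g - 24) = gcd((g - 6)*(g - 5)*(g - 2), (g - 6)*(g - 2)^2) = g^2 - 8*g + 12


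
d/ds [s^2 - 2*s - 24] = 2*s - 2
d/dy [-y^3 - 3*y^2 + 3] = 3*y*(-y - 2)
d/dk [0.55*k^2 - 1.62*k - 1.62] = 1.1*k - 1.62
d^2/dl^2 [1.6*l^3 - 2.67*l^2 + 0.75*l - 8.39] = 9.6*l - 5.34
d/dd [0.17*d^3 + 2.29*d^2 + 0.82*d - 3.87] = 0.51*d^2 + 4.58*d + 0.82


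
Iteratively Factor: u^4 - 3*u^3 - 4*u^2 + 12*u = (u + 2)*(u^3 - 5*u^2 + 6*u) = (u - 3)*(u + 2)*(u^2 - 2*u) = (u - 3)*(u - 2)*(u + 2)*(u)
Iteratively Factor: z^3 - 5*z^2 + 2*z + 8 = (z - 4)*(z^2 - z - 2) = (z - 4)*(z + 1)*(z - 2)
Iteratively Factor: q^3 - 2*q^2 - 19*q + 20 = (q - 5)*(q^2 + 3*q - 4) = (q - 5)*(q - 1)*(q + 4)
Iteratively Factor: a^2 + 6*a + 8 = (a + 2)*(a + 4)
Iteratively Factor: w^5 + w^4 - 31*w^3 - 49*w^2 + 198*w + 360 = (w + 3)*(w^4 - 2*w^3 - 25*w^2 + 26*w + 120) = (w - 5)*(w + 3)*(w^3 + 3*w^2 - 10*w - 24) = (w - 5)*(w + 3)*(w + 4)*(w^2 - w - 6) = (w - 5)*(w - 3)*(w + 3)*(w + 4)*(w + 2)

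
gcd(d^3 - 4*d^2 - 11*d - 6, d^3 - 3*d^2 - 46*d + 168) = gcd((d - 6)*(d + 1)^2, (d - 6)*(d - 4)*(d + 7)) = d - 6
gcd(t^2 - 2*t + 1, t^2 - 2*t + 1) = t^2 - 2*t + 1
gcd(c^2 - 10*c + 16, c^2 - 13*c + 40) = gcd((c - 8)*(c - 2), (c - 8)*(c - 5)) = c - 8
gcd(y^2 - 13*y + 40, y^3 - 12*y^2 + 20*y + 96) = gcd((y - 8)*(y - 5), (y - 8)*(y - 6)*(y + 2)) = y - 8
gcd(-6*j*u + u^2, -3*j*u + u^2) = u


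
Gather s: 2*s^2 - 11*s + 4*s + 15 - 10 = 2*s^2 - 7*s + 5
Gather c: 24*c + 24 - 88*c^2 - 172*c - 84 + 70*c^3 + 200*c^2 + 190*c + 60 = 70*c^3 + 112*c^2 + 42*c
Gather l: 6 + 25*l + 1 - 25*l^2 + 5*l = -25*l^2 + 30*l + 7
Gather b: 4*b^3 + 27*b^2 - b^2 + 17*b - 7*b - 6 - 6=4*b^3 + 26*b^2 + 10*b - 12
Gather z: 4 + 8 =12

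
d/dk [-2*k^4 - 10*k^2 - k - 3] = -8*k^3 - 20*k - 1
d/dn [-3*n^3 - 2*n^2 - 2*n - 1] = -9*n^2 - 4*n - 2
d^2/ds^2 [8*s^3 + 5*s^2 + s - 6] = 48*s + 10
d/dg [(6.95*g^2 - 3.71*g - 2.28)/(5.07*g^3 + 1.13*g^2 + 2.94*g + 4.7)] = (-35.2365*g^4 + 37.6194*g^3 + 59.3041*g^2 + 70.4828*g - 10.7338)/(25.7049*g^6 + 11.4582*g^5 + 31.0885*g^4 + 54.3024*g^3 + 19.2656*g^2 + 27.636*g + 22.09)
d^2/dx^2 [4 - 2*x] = 0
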